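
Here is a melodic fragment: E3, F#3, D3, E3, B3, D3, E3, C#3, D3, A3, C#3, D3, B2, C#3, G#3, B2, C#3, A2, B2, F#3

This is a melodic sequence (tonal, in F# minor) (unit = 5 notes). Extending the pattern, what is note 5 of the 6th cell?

The unit is 5 notes. Position-5 pitches of the 4 shown cells: B3, A3, G#3, F#3.
Each moves down a 2nd. Continuing: E3 → D3.

D3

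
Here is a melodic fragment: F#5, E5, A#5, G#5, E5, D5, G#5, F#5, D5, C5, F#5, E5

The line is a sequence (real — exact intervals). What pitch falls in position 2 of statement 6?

With 4-note cells, note 2 of each statement runs E5, D5, C5.
Each moves down a 2nd. Continuing: Bb4 → Ab4 → Gb4.

Gb4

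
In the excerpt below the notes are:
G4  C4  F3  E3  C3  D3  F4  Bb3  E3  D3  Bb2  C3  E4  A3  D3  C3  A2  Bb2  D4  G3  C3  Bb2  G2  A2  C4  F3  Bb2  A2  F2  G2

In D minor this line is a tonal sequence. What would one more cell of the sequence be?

The 6-note cells begin on G4, F4, E4, D4, C4 — each down a 2nd from the last.
So cell 6 is Bb3 E3 A2 G2 E2 F2.

Bb3 E3 A2 G2 E2 F2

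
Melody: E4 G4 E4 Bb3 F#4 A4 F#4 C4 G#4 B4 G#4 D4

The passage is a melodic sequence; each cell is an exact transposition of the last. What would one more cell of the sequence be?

A#4 C#5 A#4 E4

Unit = 4 notes; the statements start on E4, F#4, G#4, moving up a 2nd each time.
Statement 4 starts on A#4 and keeps the same exact contour: A#4 C#5 A#4 E4.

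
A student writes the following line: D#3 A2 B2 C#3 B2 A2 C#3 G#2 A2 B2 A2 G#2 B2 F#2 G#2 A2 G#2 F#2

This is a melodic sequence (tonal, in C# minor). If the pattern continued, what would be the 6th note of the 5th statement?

With 6-note cells, note 6 of each statement runs A2, G#2, F#2.
Extending down a 2nd: E2 → D#2.

D#2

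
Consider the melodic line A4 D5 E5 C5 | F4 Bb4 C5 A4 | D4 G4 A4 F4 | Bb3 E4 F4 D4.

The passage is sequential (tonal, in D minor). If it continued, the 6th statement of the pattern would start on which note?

The 4-note cells begin on A4, F4, D4, Bb3 — each down a 3rd from the last.
Continuing: G3 → E3. Statement 6 starts on E3.

E3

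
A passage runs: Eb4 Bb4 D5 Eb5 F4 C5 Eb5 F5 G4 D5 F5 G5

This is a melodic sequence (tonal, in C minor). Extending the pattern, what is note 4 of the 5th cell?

With 4-note cells, note 4 of each statement runs Eb5, F5, G5.
Extending up a 2nd: Ab5 → Bb5.

Bb5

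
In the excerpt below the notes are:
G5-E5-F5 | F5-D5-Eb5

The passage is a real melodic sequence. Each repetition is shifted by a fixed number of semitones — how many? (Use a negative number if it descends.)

-2

Unit = 3 notes; the statements start on G5, F5, moving down a 2nd each time.
G5 to F5 spans -2 semitones.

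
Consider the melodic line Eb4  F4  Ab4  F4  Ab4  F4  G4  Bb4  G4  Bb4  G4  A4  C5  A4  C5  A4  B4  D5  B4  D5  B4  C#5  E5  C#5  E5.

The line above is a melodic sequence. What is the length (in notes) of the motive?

There are 25 notes; a 5-note unit gives 5 cells:
Eb4 F4 Ab4 F4 Ab4 | F4 G4 Bb4 G4 Bb4 | G4 A4 C5 A4 C5 | A4 B4 D5 B4 D5 | B4 C#5 E5 C#5 E5
That's a consistent up a 2nd shift per cell, and no other grouping gives one.

5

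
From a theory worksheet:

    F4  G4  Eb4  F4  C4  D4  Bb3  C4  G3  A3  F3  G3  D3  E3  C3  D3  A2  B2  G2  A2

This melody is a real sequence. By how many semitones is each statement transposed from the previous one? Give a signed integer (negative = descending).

-5

Taking 4-note groups, the heads are F4, C4, G3, D3, A2: the pattern moves down a 4th.
F4 to C4 spans -5 semitones.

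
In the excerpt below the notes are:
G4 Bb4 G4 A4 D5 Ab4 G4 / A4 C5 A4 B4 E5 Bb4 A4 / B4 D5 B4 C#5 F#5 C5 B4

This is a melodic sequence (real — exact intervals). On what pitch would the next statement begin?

C#5

Taking 7-note groups, the heads are G4, A4, B4: the pattern moves up a 2nd.
One more step up a 2nd gives C#5.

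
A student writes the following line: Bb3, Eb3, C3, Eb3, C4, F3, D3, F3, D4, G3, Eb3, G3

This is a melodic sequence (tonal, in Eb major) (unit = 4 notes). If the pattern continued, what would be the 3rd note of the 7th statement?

Bb3

The unit is 4 notes. Position-3 pitches of the 3 shown cells: C3, D3, Eb3.
Each moves up a 2nd. Continuing: F3 → G3 → Ab3 → Bb3.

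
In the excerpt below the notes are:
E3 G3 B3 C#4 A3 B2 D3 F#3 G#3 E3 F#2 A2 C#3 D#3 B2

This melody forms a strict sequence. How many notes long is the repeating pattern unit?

5

15 notes total. Splitting into 3 groups of 5:
E3 G3 B3 C#4 A3 | B2 D3 F#3 G#3 E3 | F#2 A2 C#3 D#3 B2
Every group is a transposition down a 4th of the one before; no shorter unit works.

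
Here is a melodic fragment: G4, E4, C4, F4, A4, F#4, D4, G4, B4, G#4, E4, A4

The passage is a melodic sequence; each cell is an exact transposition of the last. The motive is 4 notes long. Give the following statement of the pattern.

C#5 A#4 F#4 B4

With a 4-note motive the entries are G4, A4, B4, each up a 2nd from the previous.
From C#5 the exact shape gives C#5 A#4 F#4 B4.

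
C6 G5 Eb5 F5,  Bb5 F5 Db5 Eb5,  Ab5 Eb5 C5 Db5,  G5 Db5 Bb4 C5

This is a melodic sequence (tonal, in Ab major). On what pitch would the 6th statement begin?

Eb5

The 4-note cells begin on C6, Bb5, Ab5, G5 — each down a 2nd from the last.
Continuing: F5 → Eb5. Statement 6 starts on Eb5.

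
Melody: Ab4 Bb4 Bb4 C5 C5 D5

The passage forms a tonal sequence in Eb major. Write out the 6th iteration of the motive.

F5 G5

Unit = 2 notes; the statements start on Ab4, Bb4, C5, moving up a 2nd each time.
Extending up a 2nd: D5 → Eb5 → F5.
So cell 6 is F5 G5.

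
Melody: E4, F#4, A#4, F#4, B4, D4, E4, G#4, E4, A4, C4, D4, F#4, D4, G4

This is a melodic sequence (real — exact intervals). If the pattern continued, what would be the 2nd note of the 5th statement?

Grouping in 5s, the 2nd note of each cell is F#4, E4, D4.
Carrying that down a 2nd forward: C4 → Bb3.

Bb3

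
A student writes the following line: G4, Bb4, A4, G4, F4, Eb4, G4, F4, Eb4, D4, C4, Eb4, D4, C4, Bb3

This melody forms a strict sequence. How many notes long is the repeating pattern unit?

5

There are 15 notes; a 5-note unit gives 3 cells:
G4 Bb4 A4 G4 F4 | Eb4 G4 F4 Eb4 D4 | C4 Eb4 D4 C4 Bb3
That's a consistent down a 3rd shift per cell, and no other grouping gives one.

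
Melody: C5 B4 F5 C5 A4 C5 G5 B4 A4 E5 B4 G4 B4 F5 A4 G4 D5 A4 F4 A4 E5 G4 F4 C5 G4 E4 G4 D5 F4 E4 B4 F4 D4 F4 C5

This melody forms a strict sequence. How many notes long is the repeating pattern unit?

35 notes total. Splitting into 5 groups of 7:
C5 B4 F5 C5 A4 C5 G5 | B4 A4 E5 B4 G4 B4 F5 | A4 G4 D5 A4 F4 A4 E5 | G4 F4 C5 G4 E4 G4 D5 | F4 E4 B4 F4 D4 F4 C5
That's a consistent down a 2nd shift per cell, and no other grouping gives one.

7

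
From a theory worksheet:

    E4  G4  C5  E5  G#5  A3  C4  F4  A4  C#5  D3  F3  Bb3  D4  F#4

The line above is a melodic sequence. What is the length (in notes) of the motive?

15 notes total. Splitting into 3 groups of 5:
E4 G4 C5 E5 G#5 | A3 C4 F4 A4 C#5 | D3 F3 Bb3 D4 F#4
Every group is a transposition down a 5th of the one before; no shorter unit works.

5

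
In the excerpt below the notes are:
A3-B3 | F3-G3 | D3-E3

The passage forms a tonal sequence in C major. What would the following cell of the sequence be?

B2 C3

Unit = 2 notes; the statements start on A3, F3, D3, moving down a 3rd each time.
From B2 the diatonic shape gives B2 C3.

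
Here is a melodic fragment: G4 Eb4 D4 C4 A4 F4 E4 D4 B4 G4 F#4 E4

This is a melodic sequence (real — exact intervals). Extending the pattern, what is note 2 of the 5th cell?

B4

The unit is 4 notes. Position-2 pitches of the 3 shown cells: Eb4, F4, G4.
Extending up a 2nd: A4 → B4.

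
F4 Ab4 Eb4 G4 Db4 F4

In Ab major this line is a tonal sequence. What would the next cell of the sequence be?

Taking 2-note groups, the heads are F4, Eb4, Db4: the pattern moves down a 2nd.
From C4 the diatonic shape gives C4 Eb4.

C4 Eb4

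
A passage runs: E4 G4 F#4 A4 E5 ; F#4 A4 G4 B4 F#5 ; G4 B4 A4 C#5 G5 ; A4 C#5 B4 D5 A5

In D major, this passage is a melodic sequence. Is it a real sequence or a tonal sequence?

tonal

Every note is diatonic to D major.
Cell 1 has -1 semitones from note 2 to 3, but cell 2 has -2 — the interval quality changes while the contour stays the same, which is the hallmark of a tonal sequence.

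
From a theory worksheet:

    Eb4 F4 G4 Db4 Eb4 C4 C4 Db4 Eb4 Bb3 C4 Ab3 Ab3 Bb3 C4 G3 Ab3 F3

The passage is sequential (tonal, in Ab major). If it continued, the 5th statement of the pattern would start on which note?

Db3

Unit = 6 notes; the statements start on Eb4, C4, Ab3, moving down a 3rd each time.
Extending the heads down a 3rd: F3 → Db3.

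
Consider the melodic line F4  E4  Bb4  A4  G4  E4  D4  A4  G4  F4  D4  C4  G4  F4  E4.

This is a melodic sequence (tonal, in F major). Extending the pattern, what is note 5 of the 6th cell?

Bb3

With 5-note cells, note 5 of each statement runs G4, F4, E4.
Each moves down a 2nd. Continuing: D4 → C4 → Bb3.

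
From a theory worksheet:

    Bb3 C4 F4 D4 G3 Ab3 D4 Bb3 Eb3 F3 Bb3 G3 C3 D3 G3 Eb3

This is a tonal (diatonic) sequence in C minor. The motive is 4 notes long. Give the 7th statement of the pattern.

D2 Eb2 Ab2 F2

The 4-note cells begin on Bb3, G3, Eb3, C3 — each down a 3rd from the last.
Extending down a 3rd: Ab2 → F2 → D2.
From D2 the diatonic shape gives D2 Eb2 Ab2 F2.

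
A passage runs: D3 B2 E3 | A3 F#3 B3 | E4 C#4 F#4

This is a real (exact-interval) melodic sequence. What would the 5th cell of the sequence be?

Unit = 3 notes; the statements start on D3, A3, E4, moving up a 5th each time.
Extending up a 5th: B4 → F#5.
So cell 5 is F#5 D#5 G#5.

F#5 D#5 G#5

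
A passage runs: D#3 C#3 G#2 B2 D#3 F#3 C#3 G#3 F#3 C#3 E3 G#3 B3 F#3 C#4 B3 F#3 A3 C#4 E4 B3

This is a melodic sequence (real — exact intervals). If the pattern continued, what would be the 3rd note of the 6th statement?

Grouping in 7s, the 3rd note of each cell is G#2, C#3, F#3.
Carrying that up a 4th forward: B3 → E4 → A4.

A4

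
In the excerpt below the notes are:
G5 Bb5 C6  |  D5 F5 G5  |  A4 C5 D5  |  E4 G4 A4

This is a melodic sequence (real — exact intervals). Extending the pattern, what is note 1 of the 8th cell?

G#2

The unit is 3 notes. Position-1 pitches of the 4 shown cells: G5, D5, A4, E4.
Extending down a 4th: B3 → F#3 → C#3 → G#2.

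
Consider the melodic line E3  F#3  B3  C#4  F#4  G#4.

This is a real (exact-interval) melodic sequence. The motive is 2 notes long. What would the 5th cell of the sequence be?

The 2-note cells begin on E3, B3, F#4 — each up a 5th from the last.
Extending up a 5th: C#5 → G#5.
From G#5 the exact shape gives G#5 A#5.

G#5 A#5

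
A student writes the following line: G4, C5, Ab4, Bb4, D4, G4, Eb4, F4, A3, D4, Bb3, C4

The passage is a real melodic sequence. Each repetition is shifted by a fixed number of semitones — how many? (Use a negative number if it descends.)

Unit = 4 notes; the statements start on G4, D4, A3, moving down a 4th each time.
Counting half-steps from G4 to D4: -5.

-5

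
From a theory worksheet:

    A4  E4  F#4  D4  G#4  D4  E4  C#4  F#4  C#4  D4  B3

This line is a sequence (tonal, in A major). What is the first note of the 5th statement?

Taking 4-note groups, the heads are A4, G#4, F#4: the pattern moves down a 2nd.
Extending the heads down a 2nd: E4 → D4.

D4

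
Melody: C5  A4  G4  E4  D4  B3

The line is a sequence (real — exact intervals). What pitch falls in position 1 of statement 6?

B2

With 2-note cells, note 1 of each statement runs C5, G4, D4.
Each moves down a 4th. Continuing: A3 → E3 → B2.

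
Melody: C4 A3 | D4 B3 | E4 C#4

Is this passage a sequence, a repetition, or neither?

Each 2-note cell is the previous one transposed up a 2nd.

sequence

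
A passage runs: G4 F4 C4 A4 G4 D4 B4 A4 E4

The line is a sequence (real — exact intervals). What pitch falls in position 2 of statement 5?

C#5

With 3-note cells, note 2 of each statement runs F4, G4, A4.
Carrying that up a 2nd forward: B4 → C#5.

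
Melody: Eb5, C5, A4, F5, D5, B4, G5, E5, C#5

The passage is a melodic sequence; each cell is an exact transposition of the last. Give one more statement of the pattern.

A5 F#5 D#5

With a 3-note motive the entries are Eb5, F5, G5, each up a 2nd from the previous.
Statement 4 starts on A5 and keeps the same exact contour: A5 F#5 D#5.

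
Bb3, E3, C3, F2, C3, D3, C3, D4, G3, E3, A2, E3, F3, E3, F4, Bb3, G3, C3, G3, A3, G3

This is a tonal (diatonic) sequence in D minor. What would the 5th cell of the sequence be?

C5 F4 D4 G3 D4 E4 D4

The 7-note cells begin on Bb3, D4, F4 — each up a 3rd from the last.
Carrying on: A4 → C5.
So cell 5 is C5 F4 D4 G3 D4 E4 D4.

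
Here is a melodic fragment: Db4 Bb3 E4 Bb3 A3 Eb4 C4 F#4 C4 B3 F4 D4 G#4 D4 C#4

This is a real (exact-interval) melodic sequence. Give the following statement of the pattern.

G4 E4 A#4 E4 D#4

The 5-note cells begin on Db4, Eb4, F4 — each up a 2nd from the last.
Statement 4 starts on G4 and keeps the same exact contour: G4 E4 A#4 E4 D#4.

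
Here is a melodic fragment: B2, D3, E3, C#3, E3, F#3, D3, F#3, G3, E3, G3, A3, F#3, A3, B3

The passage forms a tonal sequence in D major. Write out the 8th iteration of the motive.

Unit = 3 notes; the statements start on B2, C#3, D3, E3, F#3, moving up a 2nd each time.
Continuing the starts: G3 → A3 → B3.
So cell 8 is B3 D4 E4.

B3 D4 E4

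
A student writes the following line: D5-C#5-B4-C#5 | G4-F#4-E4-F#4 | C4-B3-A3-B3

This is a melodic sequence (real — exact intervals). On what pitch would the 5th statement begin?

The 4-note cells begin on D5, G4, C4 — each down a 5th from the last.
Continuing: F3 → Bb2. Statement 5 starts on Bb2.

Bb2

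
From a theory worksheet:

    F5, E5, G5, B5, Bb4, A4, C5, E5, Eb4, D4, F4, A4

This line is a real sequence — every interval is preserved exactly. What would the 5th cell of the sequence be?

Db3 C3 Eb3 G3

Unit = 4 notes; the statements start on F5, Bb4, Eb4, moving down a 5th each time.
Extending down a 5th: Ab3 → Db3.
Statement 5 starts on Db3 and keeps the same exact contour: Db3 C3 Eb3 G3.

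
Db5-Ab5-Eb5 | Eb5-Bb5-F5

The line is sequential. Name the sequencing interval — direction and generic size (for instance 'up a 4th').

up a 2nd

Taking 3-note groups, the heads are Db5, Eb5: the pattern moves up a 2nd.
Db5 to Eb5 is up a 2nd.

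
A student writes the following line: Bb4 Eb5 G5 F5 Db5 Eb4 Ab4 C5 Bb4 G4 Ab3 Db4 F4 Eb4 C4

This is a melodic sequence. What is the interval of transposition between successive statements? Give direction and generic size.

With a 5-note motive the entries are Bb4, Eb4, Ab3, each down a 5th from the previous.
From Bb4 to Eb4: down a 5th.

down a 5th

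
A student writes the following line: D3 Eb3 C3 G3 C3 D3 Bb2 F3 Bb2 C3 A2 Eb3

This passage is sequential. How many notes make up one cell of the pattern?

4

There are 12 notes; a 4-note unit gives 3 cells:
D3 Eb3 C3 G3 | C3 D3 Bb2 F3 | Bb2 C3 A2 Eb3
That's a consistent down a 2nd shift per cell, and no other grouping gives one.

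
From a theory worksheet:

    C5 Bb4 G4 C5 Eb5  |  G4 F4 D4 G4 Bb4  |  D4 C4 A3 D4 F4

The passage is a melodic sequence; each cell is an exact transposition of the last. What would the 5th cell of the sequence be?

Taking 5-note groups, the heads are C5, G4, D4: the pattern moves down a 4th.
Continuing the starts: A3 → E3.
Statement 5 starts on E3 and keeps the same exact contour: E3 D3 B2 E3 G3.

E3 D3 B2 E3 G3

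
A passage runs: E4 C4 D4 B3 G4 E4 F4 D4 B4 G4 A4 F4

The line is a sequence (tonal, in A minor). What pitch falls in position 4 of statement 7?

G5

The unit is 4 notes. Position-4 pitches of the 3 shown cells: B3, D4, F4.
Each moves up a 3rd. Continuing: A4 → C5 → E5 → G5.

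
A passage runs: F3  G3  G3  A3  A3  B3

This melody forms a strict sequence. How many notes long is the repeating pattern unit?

6 notes total. Splitting into 3 groups of 2:
F3 G3 | G3 A3 | A3 B3
Every group is a transposition up a 2nd of the one before; no shorter unit works.

2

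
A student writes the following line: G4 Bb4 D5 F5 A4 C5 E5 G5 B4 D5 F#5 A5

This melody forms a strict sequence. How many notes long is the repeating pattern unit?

12 notes total. Splitting into 3 groups of 4:
G4 Bb4 D5 F5 | A4 C5 E5 G5 | B4 D5 F#5 A5
Each cell is the previous one up a 2nd — so the unit is 4 notes.

4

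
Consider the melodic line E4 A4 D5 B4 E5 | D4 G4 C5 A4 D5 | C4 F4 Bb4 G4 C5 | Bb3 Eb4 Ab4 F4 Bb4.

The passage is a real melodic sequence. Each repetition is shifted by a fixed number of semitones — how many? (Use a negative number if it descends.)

Taking 5-note groups, the heads are E4, D4, C4, Bb3: the pattern moves down a 2nd.
Counting half-steps from E4 to D4: -2.

-2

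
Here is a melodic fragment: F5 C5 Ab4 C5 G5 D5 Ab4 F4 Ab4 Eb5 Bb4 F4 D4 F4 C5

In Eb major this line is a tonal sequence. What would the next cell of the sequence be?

Unit = 5 notes; the statements start on F5, D5, Bb4, moving down a 3rd each time.
From G4 the diatonic shape gives G4 D4 Bb3 D4 Ab4.

G4 D4 Bb3 D4 Ab4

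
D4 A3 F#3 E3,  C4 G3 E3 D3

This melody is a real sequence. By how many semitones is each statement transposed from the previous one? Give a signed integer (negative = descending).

Taking 4-note groups, the heads are D4, C4: the pattern moves down a 2nd.
Counting half-steps from D4 to C4: -2.

-2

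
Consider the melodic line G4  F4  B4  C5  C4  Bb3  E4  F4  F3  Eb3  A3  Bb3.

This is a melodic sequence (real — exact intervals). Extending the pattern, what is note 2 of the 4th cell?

Ab2

Grouping in 4s, the 2nd note of each cell is F4, Bb3, Eb3.
From Eb3, down a 5th gives Ab2.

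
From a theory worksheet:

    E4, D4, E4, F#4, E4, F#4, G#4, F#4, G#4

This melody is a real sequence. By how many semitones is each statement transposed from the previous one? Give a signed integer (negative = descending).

Unit = 3 notes; the statements start on E4, F#4, G#4, moving up a 2nd each time.
E4→F#4 is 66 − 64 = 2 semitones.

2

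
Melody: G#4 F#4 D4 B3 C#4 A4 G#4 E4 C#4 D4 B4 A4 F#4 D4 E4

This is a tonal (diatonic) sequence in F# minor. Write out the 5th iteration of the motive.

D5 C#5 A4 F#4 G#4

With a 5-note motive the entries are G#4, A4, B4, each up a 2nd from the previous.
Carrying on: C#5 → D5.
Statement 5 starts on D5 and keeps the same diatonic contour: D5 C#5 A4 F#4 G#4.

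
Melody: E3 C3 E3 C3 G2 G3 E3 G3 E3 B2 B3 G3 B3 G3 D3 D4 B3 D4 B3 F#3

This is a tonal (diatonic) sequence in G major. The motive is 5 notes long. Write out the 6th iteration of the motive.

The 5-note cells begin on E3, G3, B3, D4 — each up a 3rd from the last.
Continuing the starts: F#4 → A4.
Statement 6 starts on A4 and keeps the same diatonic contour: A4 F#4 A4 F#4 C4.

A4 F#4 A4 F#4 C4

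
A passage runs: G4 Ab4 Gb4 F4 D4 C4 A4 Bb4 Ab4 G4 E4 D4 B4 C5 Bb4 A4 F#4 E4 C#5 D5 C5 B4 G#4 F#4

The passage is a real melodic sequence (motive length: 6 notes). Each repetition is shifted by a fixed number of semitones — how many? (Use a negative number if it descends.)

2

Taking 6-note groups, the heads are G4, A4, B4, C#5: the pattern moves up a 2nd.
Counting half-steps from G4 to A4: 2.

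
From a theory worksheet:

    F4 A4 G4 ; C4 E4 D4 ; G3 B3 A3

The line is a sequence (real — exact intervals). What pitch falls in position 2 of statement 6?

G#2

The unit is 3 notes. Position-2 pitches of the 3 shown cells: A4, E4, B3.
Carrying that down a 4th forward: F#3 → C#3 → G#2.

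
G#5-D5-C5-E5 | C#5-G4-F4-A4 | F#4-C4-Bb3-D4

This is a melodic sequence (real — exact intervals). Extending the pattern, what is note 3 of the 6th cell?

Db2

Grouping in 4s, the 3rd note of each cell is C5, F4, Bb3.
Carrying that down a 5th forward: Eb3 → Ab2 → Db2.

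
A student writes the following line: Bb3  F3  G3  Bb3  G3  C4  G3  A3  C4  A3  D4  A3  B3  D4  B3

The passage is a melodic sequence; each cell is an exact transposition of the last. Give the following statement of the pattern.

The 5-note cells begin on Bb3, C4, D4 — each up a 2nd from the last.
So cell 4 is E4 B3 C#4 E4 C#4.

E4 B3 C#4 E4 C#4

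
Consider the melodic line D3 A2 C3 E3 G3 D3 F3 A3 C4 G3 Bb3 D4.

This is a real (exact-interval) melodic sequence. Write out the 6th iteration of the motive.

Eb5 Bb4 Db5 F5

With a 4-note motive the entries are D3, G3, C4, each up a 4th from the previous.
Continuing the starts: F4 → Bb4 → Eb5.
From Eb5 the exact shape gives Eb5 Bb4 Db5 F5.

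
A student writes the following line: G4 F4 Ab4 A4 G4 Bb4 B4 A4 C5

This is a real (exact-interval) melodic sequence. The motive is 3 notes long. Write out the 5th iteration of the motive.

D#5 C#5 E5

The 3-note cells begin on G4, A4, B4 — each up a 2nd from the last.
Carrying on: C#5 → D#5.
From D#5 the exact shape gives D#5 C#5 E5.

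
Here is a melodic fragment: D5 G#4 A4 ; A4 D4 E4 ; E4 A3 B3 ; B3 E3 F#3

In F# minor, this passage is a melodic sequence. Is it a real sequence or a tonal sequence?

tonal

Every note is diatonic to F# minor.
Cell 1 has -6 semitones from note 1 to 2, but cell 2 has -7 — the interval quality changes while the contour stays the same, which is the hallmark of a tonal sequence.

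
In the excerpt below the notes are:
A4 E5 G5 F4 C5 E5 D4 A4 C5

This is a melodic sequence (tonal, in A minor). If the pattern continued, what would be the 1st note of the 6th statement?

The unit is 3 notes. Position-1 pitches of the 3 shown cells: A4, F4, D4.
Extending down a 3rd: B3 → G3 → E3.

E3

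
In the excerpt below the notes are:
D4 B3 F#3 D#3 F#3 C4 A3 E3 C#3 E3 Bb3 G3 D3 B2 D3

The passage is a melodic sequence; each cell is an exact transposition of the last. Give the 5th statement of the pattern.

Taking 5-note groups, the heads are D4, C4, Bb3: the pattern moves down a 2nd.
Extending down a 2nd: Ab3 → Gb3.
From Gb3 the exact shape gives Gb3 Eb3 Bb2 G2 Bb2.

Gb3 Eb3 Bb2 G2 Bb2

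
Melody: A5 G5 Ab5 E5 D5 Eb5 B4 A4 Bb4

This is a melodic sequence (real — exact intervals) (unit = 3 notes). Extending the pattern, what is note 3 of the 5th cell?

Grouping in 3s, the 3rd note of each cell is Ab5, Eb5, Bb4.
Extending down a 4th: F4 → C4.

C4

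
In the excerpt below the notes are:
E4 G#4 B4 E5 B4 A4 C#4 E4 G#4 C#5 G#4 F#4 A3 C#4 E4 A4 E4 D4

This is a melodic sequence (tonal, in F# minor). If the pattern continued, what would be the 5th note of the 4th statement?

C#4

Grouping in 6s, the 5th note of each cell is B4, G#4, E4.
One more down a 3rd gives C#4.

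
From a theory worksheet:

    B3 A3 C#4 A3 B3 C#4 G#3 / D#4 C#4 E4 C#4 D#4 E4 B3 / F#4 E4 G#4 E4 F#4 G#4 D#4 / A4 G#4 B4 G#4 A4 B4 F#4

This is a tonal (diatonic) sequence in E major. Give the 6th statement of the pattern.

Taking 7-note groups, the heads are B3, D#4, F#4, A4: the pattern moves up a 3rd.
Extending up a 3rd: C#5 → E5.
So cell 6 is E5 D#5 F#5 D#5 E5 F#5 C#5.

E5 D#5 F#5 D#5 E5 F#5 C#5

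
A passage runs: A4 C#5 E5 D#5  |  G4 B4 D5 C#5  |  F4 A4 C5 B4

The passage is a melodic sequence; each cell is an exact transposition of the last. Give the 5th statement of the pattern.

Db4 F4 Ab4 G4

With a 4-note motive the entries are A4, G4, F4, each down a 2nd from the previous.
Extending down a 2nd: Eb4 → Db4.
Statement 5 starts on Db4 and keeps the same exact contour: Db4 F4 Ab4 G4.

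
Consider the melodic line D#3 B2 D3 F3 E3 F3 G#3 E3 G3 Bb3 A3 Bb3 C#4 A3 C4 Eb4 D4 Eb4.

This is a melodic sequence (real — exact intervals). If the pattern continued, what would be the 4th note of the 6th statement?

Gb5

With 6-note cells, note 4 of each statement runs F3, Bb3, Eb4.
Carrying that up a 4th forward: Ab4 → Db5 → Gb5.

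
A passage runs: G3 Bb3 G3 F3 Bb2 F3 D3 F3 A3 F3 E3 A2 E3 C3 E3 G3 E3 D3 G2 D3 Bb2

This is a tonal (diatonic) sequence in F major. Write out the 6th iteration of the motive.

With a 7-note motive the entries are G3, F3, E3, each down a 2nd from the previous.
Carrying on: D3 → C3 → Bb2.
So cell 6 is Bb2 D3 Bb2 A2 D2 A2 F2.

Bb2 D3 Bb2 A2 D2 A2 F2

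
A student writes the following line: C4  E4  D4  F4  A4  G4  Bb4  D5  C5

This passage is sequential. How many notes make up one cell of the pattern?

9 notes total. Splitting into 3 groups of 3:
C4 E4 D4 | F4 A4 G4 | Bb4 D5 C5
That's a consistent up a 4th shift per cell, and no other grouping gives one.

3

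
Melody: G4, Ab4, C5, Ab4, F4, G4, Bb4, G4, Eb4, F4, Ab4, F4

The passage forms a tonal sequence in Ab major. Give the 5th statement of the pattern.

C4 Db4 F4 Db4

Unit = 4 notes; the statements start on G4, F4, Eb4, moving down a 2nd each time.
Extending down a 2nd: Db4 → C4.
Statement 5 starts on C4 and keeps the same diatonic contour: C4 Db4 F4 Db4.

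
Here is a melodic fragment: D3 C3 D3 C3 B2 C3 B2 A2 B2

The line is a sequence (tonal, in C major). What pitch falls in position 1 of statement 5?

G2

The unit is 3 notes. Position-1 pitches of the 3 shown cells: D3, C3, B2.
Extending down a 2nd: A2 → G2.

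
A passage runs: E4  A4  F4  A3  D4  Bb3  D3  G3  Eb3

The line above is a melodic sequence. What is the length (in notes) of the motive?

3

There are 9 notes; a 3-note unit gives 3 cells:
E4 A4 F4 | A3 D4 Bb3 | D3 G3 Eb3
Every group is a transposition down a 5th of the one before; no shorter unit works.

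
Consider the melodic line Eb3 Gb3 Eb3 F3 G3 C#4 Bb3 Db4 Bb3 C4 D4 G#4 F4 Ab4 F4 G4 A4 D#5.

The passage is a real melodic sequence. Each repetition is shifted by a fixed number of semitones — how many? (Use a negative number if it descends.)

Unit = 6 notes; the statements start on Eb3, Bb3, F4, moving up a 5th each time.
Counting half-steps from Eb3 to Bb3: 7.

7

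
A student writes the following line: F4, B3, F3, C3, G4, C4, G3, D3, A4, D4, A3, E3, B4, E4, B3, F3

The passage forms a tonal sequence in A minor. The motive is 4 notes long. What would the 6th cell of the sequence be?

D5 G4 D4 A3

Taking 4-note groups, the heads are F4, G4, A4, B4: the pattern moves up a 2nd.
Extending up a 2nd: C5 → D5.
So cell 6 is D5 G4 D4 A3.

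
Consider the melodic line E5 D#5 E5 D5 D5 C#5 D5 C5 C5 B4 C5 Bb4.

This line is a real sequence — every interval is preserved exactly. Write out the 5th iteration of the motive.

Ab4 G4 Ab4 Gb4

Unit = 4 notes; the statements start on E5, D5, C5, moving down a 2nd each time.
Carrying on: Bb4 → Ab4.
From Ab4 the exact shape gives Ab4 G4 Ab4 Gb4.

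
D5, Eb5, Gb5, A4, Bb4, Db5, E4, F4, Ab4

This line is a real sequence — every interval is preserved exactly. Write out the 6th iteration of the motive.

C#3 D3 F3

Taking 3-note groups, the heads are D5, A4, E4: the pattern moves down a 4th.
Extending down a 4th: B3 → F#3 → C#3.
So cell 6 is C#3 D3 F3.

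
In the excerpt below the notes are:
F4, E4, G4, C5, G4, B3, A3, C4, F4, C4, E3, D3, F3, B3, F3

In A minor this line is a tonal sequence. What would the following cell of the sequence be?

Taking 5-note groups, the heads are F4, B3, E3: the pattern moves down a 5th.
So cell 4 is A2 G2 B2 E3 B2.

A2 G2 B2 E3 B2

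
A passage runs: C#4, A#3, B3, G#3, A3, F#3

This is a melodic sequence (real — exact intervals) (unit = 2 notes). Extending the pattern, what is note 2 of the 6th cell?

Grouping in 2s, the 2nd note of each cell is A#3, G#3, F#3.
Carrying that down a 2nd forward: E3 → D3 → C3.

C3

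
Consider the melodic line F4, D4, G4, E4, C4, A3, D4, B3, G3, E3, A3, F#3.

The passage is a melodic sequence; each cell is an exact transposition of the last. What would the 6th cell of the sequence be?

E2 C#2 F#2 D#2

The 4-note cells begin on F4, C4, G3 — each down a 4th from the last.
Continuing the starts: D3 → A2 → E2.
Statement 6 starts on E2 and keeps the same exact contour: E2 C#2 F#2 D#2.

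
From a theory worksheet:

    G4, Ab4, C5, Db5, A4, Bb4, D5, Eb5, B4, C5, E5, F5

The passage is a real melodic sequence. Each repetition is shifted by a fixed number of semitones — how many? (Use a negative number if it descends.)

The 4-note cells begin on G4, A4, B4 — each up a 2nd from the last.
G4→A4 is 69 − 67 = 2 semitones.

2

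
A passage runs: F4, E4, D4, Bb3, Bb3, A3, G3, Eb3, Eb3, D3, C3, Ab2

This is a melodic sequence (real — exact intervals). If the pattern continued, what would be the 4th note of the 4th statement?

Db2

Grouping in 4s, the 4th note of each cell is Bb3, Eb3, Ab2.
Each moves down a 5th; the next is Db2.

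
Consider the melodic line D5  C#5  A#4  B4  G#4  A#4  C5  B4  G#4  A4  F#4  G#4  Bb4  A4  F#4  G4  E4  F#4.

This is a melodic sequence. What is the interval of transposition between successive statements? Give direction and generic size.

down a 2nd

The 6-note cells begin on D5, C5, Bb4 — each down a 2nd from the last.
D5 to C5 is down a 2nd.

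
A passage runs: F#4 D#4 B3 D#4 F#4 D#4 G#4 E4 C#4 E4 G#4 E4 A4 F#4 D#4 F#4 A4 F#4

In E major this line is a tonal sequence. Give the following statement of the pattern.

Unit = 6 notes; the statements start on F#4, G#4, A4, moving up a 2nd each time.
Statement 4 starts on B4 and keeps the same diatonic contour: B4 G#4 E4 G#4 B4 G#4.

B4 G#4 E4 G#4 B4 G#4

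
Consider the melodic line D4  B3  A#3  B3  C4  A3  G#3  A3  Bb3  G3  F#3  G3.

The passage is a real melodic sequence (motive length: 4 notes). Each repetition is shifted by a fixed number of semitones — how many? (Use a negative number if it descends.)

-2

With a 4-note motive the entries are D4, C4, Bb3, each down a 2nd from the previous.
D4→C4 is 60 − 62 = -2 semitones.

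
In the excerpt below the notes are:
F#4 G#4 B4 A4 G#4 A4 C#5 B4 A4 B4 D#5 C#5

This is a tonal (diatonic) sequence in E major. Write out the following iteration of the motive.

The 4-note cells begin on F#4, G#4, A4 — each up a 2nd from the last.
Statement 4 starts on B4 and keeps the same diatonic contour: B4 C#5 E5 D#5.

B4 C#5 E5 D#5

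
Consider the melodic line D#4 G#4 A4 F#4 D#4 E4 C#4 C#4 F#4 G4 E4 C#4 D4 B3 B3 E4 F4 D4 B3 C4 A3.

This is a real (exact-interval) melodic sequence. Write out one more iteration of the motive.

A3 D4 Eb4 C4 A3 Bb3 G3

With a 7-note motive the entries are D#4, C#4, B3, each down a 2nd from the previous.
Statement 4 starts on A3 and keeps the same exact contour: A3 D4 Eb4 C4 A3 Bb3 G3.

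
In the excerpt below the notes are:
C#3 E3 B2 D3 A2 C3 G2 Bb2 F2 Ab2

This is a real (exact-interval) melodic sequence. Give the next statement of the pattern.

With a 2-note motive the entries are C#3, B2, A2, G2, F2, each down a 2nd from the previous.
So cell 6 is Eb2 Gb2.

Eb2 Gb2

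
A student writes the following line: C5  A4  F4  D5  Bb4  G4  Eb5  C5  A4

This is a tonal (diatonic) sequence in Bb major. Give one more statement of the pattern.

Taking 3-note groups, the heads are C5, D5, Eb5: the pattern moves up a 2nd.
Statement 4 starts on F5 and keeps the same diatonic contour: F5 D5 Bb4.

F5 D5 Bb4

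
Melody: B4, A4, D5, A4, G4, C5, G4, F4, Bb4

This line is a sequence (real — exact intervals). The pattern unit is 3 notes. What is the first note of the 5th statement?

The 3-note cells begin on B4, A4, G4 — each down a 2nd from the last.
Extending the heads down a 2nd: F4 → Eb4.

Eb4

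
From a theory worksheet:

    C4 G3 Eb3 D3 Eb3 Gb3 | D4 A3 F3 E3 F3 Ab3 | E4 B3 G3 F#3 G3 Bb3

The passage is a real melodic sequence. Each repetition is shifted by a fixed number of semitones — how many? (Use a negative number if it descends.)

The 6-note cells begin on C4, D4, E4 — each up a 2nd from the last.
C4 to D4 spans +2 semitones.

2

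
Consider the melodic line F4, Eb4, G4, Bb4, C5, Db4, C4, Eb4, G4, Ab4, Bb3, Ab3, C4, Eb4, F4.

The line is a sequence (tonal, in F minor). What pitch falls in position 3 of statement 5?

Grouping in 5s, the 3rd note of each cell is G4, Eb4, C4.
Each moves down a 3rd. Continuing: Ab3 → F3.

F3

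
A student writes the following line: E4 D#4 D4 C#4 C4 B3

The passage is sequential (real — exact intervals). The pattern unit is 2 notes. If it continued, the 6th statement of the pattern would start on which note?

Gb3

Taking 2-note groups, the heads are E4, D4, C4: the pattern moves down a 2nd.
Continuing: Bb3 → Ab3 → Gb3. Statement 6 starts on Gb3.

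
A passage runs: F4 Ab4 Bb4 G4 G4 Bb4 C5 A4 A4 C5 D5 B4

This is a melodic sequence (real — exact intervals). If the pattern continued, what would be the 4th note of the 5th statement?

D#5

With 4-note cells, note 4 of each statement runs G4, A4, B4.
Each moves up a 2nd. Continuing: C#5 → D#5.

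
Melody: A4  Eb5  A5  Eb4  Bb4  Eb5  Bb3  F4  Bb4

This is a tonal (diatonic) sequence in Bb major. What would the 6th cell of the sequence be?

With a 3-note motive the entries are A4, Eb4, Bb3, each down a 4th from the previous.
Carrying on: F3 → C3 → G2.
Statement 6 starts on G2 and keeps the same diatonic contour: G2 D3 G3.

G2 D3 G3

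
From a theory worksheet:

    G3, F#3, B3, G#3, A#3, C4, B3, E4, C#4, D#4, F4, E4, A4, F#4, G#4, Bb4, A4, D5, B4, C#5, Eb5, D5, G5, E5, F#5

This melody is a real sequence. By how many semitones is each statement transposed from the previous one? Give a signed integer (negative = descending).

5

Taking 5-note groups, the heads are G3, C4, F4, Bb4, Eb5: the pattern moves up a 4th.
G3 to C4 spans +5 semitones.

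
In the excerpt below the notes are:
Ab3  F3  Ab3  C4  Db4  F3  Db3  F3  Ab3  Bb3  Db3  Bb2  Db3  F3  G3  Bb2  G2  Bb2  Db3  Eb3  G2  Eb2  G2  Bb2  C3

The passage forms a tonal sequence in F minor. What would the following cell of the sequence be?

Eb2 C2 Eb2 G2 Ab2

Unit = 5 notes; the statements start on Ab3, F3, Db3, Bb2, G2, moving down a 3rd each time.
Statement 6 starts on Eb2 and keeps the same diatonic contour: Eb2 C2 Eb2 G2 Ab2.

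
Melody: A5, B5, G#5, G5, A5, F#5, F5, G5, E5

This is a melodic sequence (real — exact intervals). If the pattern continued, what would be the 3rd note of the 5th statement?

Grouping in 3s, the 3rd note of each cell is G#5, F#5, E5.
Extending down a 2nd: D5 → C5.

C5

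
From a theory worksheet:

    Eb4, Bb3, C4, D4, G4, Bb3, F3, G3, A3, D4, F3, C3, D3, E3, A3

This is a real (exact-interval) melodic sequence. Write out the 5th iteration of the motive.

Unit = 5 notes; the statements start on Eb4, Bb3, F3, moving down a 4th each time.
Extending down a 4th: C3 → G2.
From G2 the exact shape gives G2 D2 E2 F#2 B2.

G2 D2 E2 F#2 B2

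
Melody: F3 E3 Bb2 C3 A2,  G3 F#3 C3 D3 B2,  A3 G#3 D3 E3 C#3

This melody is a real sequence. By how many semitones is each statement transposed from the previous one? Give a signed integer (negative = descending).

Taking 5-note groups, the heads are F3, G3, A3: the pattern moves up a 2nd.
F3 to G3 spans +2 semitones.

2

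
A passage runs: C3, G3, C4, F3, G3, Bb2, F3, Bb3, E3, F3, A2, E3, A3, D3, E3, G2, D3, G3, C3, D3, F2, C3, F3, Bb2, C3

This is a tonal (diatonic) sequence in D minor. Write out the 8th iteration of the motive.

C2 G2 C3 F2 G2

The 5-note cells begin on C3, Bb2, A2, G2, F2 — each down a 2nd from the last.
Extending down a 2nd: E2 → D2 → C2.
So cell 8 is C2 G2 C3 F2 G2.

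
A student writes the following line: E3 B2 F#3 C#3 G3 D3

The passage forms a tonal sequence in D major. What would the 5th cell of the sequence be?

With a 2-note motive the entries are E3, F#3, G3, each up a 2nd from the previous.
Carrying on: A3 → B3.
From B3 the diatonic shape gives B3 F#3.

B3 F#3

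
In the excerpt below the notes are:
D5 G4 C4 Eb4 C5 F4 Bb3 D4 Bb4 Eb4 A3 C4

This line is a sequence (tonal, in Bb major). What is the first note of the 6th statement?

Taking 4-note groups, the heads are D5, C5, Bb4: the pattern moves down a 2nd.
Continuing: A4 → G4 → F4. Statement 6 starts on F4.

F4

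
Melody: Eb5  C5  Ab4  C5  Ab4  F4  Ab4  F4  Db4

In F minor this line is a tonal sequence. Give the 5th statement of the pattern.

Db4 Bb3 G3

Taking 3-note groups, the heads are Eb5, C5, Ab4: the pattern moves down a 3rd.
Carrying on: F4 → Db4.
From Db4 the diatonic shape gives Db4 Bb3 G3.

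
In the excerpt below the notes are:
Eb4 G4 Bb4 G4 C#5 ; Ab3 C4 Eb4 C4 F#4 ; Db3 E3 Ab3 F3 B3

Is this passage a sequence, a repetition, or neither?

neither

Note 2 of cell 3 is E3; if this were a sequence it would be F3. No unit length gives a consistent transposition pattern.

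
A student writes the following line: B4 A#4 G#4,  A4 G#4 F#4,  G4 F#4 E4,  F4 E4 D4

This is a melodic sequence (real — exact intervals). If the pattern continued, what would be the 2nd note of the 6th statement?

C4

With 3-note cells, note 2 of each statement runs A#4, G#4, F#4, E4.
Each moves down a 2nd. Continuing: D4 → C4.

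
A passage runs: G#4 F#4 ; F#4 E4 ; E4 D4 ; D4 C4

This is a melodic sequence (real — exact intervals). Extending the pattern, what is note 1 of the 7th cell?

Ab3

With 2-note cells, note 1 of each statement runs G#4, F#4, E4, D4.
Carrying that down a 2nd forward: C4 → Bb3 → Ab3.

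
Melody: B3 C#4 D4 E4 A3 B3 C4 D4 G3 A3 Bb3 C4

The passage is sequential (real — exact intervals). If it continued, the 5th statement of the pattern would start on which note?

Eb3

The 4-note cells begin on B3, A3, G3 — each down a 2nd from the last.
Continuing: F3 → Eb3. Statement 5 starts on Eb3.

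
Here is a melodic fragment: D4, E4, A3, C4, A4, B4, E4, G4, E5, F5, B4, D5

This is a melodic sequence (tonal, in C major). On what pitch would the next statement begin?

The 4-note cells begin on D4, A4, E5 — each up a 5th from the last.
The next head, up a 5th from E5, is B5.

B5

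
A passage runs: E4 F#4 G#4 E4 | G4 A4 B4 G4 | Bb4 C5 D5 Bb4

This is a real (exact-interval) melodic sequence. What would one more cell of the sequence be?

Taking 4-note groups, the heads are E4, G4, Bb4: the pattern moves up a 3rd.
So cell 4 is Db5 Eb5 F5 Db5.

Db5 Eb5 F5 Db5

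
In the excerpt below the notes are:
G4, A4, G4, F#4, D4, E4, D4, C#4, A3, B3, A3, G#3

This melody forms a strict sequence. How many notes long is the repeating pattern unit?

Try groups of 4 (3 cells in 12 notes):
G4 A4 G4 F#4 | D4 E4 D4 C#4 | A3 B3 A3 G#3
Each cell is the previous one down a 4th — so the unit is 4 notes.

4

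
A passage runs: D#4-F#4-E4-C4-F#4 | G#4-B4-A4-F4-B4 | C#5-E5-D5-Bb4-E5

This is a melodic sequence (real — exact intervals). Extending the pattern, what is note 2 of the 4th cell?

A5

The unit is 5 notes. Position-2 pitches of the 3 shown cells: F#4, B4, E5.
From E5, up a 4th gives A5.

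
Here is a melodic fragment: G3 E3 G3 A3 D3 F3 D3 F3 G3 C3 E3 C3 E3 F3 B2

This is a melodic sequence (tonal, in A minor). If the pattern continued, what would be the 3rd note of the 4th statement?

D3

With 5-note cells, note 3 of each statement runs G3, F3, E3.
Each moves down a 2nd; the next is D3.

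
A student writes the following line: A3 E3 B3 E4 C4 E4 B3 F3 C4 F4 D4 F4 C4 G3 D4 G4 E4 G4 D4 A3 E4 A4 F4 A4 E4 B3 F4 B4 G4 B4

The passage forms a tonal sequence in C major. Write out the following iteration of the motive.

F4 C4 G4 C5 A4 C5

With a 6-note motive the entries are A3, B3, C4, D4, E4, each up a 2nd from the previous.
So cell 6 is F4 C4 G4 C5 A4 C5.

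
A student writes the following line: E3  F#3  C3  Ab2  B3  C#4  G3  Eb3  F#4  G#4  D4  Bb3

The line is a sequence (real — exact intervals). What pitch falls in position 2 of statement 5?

With 4-note cells, note 2 of each statement runs F#3, C#4, G#4.
Each moves up a 5th. Continuing: D#5 → A#5.

A#5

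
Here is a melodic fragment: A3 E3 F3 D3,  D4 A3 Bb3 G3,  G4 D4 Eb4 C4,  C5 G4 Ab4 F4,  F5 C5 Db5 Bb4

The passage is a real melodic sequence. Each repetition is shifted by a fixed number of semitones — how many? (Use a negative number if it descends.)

The 4-note cells begin on A3, D4, G4, C5, F5 — each up a 4th from the last.
A3→D4 is 62 − 57 = 5 semitones.

5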